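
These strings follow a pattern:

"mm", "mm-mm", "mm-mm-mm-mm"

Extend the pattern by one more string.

Each string is two copies of the previous one joined by '-'.
One more doubling of mm-mm-mm-mm gives the answer.

mm-mm-mm-mm-mm-mm-mm-mm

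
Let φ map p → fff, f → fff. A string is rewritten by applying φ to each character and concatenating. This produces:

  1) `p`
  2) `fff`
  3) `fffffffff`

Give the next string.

fffffffffffffffffffffffffff

Expanding fffffffff: f→fff, f→fff, f→fff, f→fff, f→fff, f→fff, f→fff, f→fff, f→fff. Concatenated: fff fff fff fff fff fff fff fff fff.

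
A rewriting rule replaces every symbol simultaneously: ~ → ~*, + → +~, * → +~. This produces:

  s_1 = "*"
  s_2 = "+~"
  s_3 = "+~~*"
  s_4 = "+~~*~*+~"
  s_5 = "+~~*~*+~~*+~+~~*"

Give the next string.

Rewriting the 16 symbols of +~~*~*+~~*+~+~~* one by one yields +~ ~* ~* +~ ~* +~ +~ ~* ~* +~ +~ ~* +~ ~* ~* +~; concatenated:

+~~*~*+~~*+~+~~*~*+~+~~*+~~*~*+~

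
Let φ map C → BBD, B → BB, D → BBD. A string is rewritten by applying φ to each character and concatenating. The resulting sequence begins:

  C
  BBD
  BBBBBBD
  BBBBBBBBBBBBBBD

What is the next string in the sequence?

Replace each of the 15 characters of BBBBBBBBBBBBBBD in place — BB BB BB BB BB BB BB BB BB BB BB BB BB BB BBD — and concatenate.

BBBBBBBBBBBBBBBBBBBBBBBBBBBBBBD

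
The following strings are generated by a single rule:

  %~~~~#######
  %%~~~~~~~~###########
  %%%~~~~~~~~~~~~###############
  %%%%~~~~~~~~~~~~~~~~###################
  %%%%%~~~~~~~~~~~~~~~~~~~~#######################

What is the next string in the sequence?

%%%%%%~~~~~~~~~~~~~~~~~~~~~~~~###########################

Term n consists of n %'s, followed by 4n ~'s, followed by 4n+3 #'s (n = 1, 2, …).
For the next term, n = 6, so the run lengths are 6, 24, 27.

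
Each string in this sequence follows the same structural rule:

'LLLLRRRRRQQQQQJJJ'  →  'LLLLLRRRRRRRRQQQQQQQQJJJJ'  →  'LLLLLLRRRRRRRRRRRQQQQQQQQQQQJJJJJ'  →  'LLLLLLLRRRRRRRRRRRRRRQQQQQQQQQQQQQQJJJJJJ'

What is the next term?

LLLLLLLLRRRRRRRRRRRRRRRRRQQQQQQQQQQQQQQQQQJJJJJJJ

Reading off run lengths: L runs 4, 5, 6, 7; R runs 5, 8, 11, 14; Q runs 5, 8, 11, 14; J runs 3, 4, 5, 6 — each is linear in n (n = 1, 2, …).
For the next term, n = 5, so the run lengths are 8, 17, 17, 7.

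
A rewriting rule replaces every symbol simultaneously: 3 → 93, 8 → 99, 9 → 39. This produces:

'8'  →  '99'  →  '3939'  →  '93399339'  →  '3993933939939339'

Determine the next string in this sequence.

Applying the rule to each of the 16 symbols of 3993933939939339 gives the pieces 93 39 39 93 39 93 93 39 93 39 39 93 39 93 93 39, which concatenate to the answer.

93393993399393399339399339939339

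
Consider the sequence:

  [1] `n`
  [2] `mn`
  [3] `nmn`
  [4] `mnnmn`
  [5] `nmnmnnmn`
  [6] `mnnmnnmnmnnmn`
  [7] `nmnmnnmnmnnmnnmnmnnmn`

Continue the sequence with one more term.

From term 3 onward, concatenate the second-to-last term with the last: n·mn = nmn, mn·nmn = mnnmn, …
The next term joins mnnmnnmnmnnmn and nmnmnnmnmnnmnnmnmnnmn.

mnnmnnmnmnnmnnmnmnnmnmnnmnnmnmnnmn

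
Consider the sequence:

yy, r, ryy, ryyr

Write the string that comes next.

ryyrryy

From term 3 onward, concatenate the last term with the second-to-last: r·yy = ryy, ryy·r = ryyr, …
The next term joins ryyr and ryy.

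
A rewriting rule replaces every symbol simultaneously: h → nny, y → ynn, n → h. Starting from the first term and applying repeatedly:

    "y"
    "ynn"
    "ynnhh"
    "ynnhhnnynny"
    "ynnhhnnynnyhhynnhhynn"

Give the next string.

Rewriting the 21 symbols of ynnhhnnynnyhhynnhhynn one by one yields ynn h h nny nny h h ynn h h ynn nny nny ynn h h nny nny ynn h h; concatenated:

ynnhhnnynnyhhynnhhynnnnynnyynnhhnnynnyynnhh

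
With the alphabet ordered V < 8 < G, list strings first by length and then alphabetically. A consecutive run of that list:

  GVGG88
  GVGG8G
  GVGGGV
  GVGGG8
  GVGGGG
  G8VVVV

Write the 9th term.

Continuing the enumeration 3 steps past G8VVVV: G8VVVV → G8VVV8 → G8VVVG → (answer).

G8VV8V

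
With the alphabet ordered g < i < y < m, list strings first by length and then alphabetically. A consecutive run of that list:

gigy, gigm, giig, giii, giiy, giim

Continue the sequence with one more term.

The successor of giim increments the rightmost position that isn't already m and resets every position after it to g.

giyg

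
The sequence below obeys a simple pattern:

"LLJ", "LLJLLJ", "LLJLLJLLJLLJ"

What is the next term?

Each string is two copies of the previous one concatenated.
One more doubling of LLJLLJLLJLLJ gives the answer.

LLJLLJLLJLLJLLJLLJLLJLLJ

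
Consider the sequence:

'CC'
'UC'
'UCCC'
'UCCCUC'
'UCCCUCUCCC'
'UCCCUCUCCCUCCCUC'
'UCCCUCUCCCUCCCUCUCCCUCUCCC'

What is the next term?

UCCCUCUCCCUCCCUCUCCCUCUCCCUCCCUCUCCCUCCCUC

Each term (from the third on) is the previous term followed by the one before it: term 3 = UC·CC = UCCC.
The next term joins UCCCUCUCCCUCCCUCUCCCUCUCCC and UCCCUCUCCCUCCCUC.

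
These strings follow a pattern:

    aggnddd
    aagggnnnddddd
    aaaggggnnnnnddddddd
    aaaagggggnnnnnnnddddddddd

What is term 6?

Each string has the form a^{n} g^{n+1} n^{2n-1} d^{2n+1} (n = 1, 2, …).
Setting n = 6 gives 6, 7, 11, 13 characters in each block.

aaaaaagggggggnnnnnnnnnnnddddddddddddd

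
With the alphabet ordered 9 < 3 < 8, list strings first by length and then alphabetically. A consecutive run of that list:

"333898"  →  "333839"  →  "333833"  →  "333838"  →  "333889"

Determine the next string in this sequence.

333883

The successor of 333889 increments the rightmost position that isn't already 8 and resets every position after it to 9.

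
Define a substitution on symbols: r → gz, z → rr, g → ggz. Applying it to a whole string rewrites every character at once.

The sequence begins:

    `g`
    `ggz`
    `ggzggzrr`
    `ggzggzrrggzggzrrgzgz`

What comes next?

Rewriting the 20 symbols of ggzggzrrggzggzrrgzgz one by one yields ggz ggz rr ggz ggz rr gz gz ggz ggz rr ggz ggz rr gz gz ggz rr ggz rr; concatenated:

ggzggzrrggzggzrrgzgzggzggzrrggzggzrrgzgzggzrrggzrr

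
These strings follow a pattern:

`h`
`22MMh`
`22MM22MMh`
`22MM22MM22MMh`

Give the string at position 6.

Each term is the previous one with 22MM prepended.
From 22MM22MM22MMh, 2 further steps: 22MM22MM22MMh → 22MM22MM22MM22MMh → (answer).

22MM22MM22MM22MM22MMh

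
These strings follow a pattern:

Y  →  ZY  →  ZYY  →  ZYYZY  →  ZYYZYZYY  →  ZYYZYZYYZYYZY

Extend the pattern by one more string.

From term 3 onward, concatenate the last term with the second-to-last: ZY·Y = ZYY, ZYY·ZY = ZYYZY, …
The next term joins ZYYZYZYYZYYZY and ZYYZYZYY.

ZYYZYZYYZYYZYZYYZYZYY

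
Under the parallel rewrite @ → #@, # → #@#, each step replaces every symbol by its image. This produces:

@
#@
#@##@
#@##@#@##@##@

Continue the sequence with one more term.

Applying the rule to each of the 13 symbols of #@##@#@##@##@ gives the pieces #@# #@ #@# #@# #@ #@# #@ #@# #@# #@ #@# #@# #@, which concatenate to the answer.

#@##@#@##@##@#@##@#@##@##@#@##@##@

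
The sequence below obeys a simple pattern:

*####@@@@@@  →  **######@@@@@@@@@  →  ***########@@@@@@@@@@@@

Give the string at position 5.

*****############@@@@@@@@@@@@@@@@@@

The n-th term is n-1 *'s then 2n #'s then 3n @'s, where the shown terms are n = 2, 3, 4.
For term 5, n = 6, so the run lengths are 5, 12, 18.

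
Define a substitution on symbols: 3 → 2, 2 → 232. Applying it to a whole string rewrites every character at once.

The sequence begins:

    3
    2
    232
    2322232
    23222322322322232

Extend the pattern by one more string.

φ(23222322322322232) expands symbol-by-symbol to 232 2 232 232 232 2 232 232 2 232 232 2 232 232 232 2 232; joining the 17 pieces gives the next term.

23222322322322232232223223222322322322232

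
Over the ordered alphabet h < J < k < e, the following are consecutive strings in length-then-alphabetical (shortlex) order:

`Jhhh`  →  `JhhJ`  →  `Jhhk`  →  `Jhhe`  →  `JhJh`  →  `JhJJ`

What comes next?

JhJk

The successor of JhJJ increments the rightmost position that isn't already e and resets every position after it to h.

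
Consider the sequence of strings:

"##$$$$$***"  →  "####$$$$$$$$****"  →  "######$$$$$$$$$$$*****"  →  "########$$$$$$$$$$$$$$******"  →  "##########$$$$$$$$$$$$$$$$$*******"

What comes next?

Term n consists of 2n #'s, followed by 3n+2 $'s, followed by n+2 *'s (n = 1, 2, …).
Setting n = 6 gives 12, 20, 8 characters in each block.

############$$$$$$$$$$$$$$$$$$$$********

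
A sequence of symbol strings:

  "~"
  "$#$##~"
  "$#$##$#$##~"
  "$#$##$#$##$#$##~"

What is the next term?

Every step adds $#$## at the front: s(k+1) = $#$##·s(k).
One more step from $#$##$#$##$#$##~ gives the answer.

$#$##$#$##$#$##$#$##~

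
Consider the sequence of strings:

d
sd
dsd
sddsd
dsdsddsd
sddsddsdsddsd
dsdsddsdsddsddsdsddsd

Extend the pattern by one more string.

sddsddsdsddsddsdsddsdsddsddsdsddsd

From term 3 onward, concatenate the second-to-last term with the last: d·sd = dsd, sd·dsd = sddsd, …
The next term joins sddsddsdsddsd and dsdsddsdsddsddsdsddsd.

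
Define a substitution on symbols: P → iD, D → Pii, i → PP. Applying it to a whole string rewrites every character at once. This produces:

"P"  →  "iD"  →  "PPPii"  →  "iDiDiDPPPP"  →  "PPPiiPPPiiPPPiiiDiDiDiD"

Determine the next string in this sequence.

φ(PPPiiPPPiiPPPiiiDiDiDiD) expands symbol-by-symbol to iD iD iD PP PP iD iD iD PP PP iD iD iD PP PP PP Pii PP Pii PP Pii PP Pii; joining the 23 pieces gives the next term.

iDiDiDPPPPiDiDiDPPPPiDiDiDPPPPPPPiiPPPiiPPPiiPPPii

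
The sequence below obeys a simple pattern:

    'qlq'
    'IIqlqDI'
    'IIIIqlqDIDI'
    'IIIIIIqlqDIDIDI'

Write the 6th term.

IIIIIIIIIIqlqDIDIDIDIDI

s(k+1) = II·s(k)·DI, so each term gains II as a prefix and DI as a suffix.
From IIIIIIqlqDIDIDI, 2 further steps: IIIIIIqlqDIDIDI → IIIIIIIIqlqDIDIDIDI → (answer).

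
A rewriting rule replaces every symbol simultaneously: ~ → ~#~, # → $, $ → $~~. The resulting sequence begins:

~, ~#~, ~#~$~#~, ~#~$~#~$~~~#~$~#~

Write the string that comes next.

~#~$~#~$~~~#~$~#~$~~~#~~#~~#~$~#~$~~~#~$~#~

Replace each of the 17 characters of ~#~$~#~$~~~#~$~#~ in place — ~#~ $ ~#~ $~~ ~#~ $ ~#~ $~~ ~#~ ~#~ ~#~ $ ~#~ $~~ ~#~ $ ~#~ — and concatenate.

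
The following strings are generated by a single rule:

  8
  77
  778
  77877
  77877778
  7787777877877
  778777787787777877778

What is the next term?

7787777877877778777787787777877877

This is a Fibonacci-style word recurrence s(k) = s(k−1)·s(k−2): e.g. 77·8 = 778.
So term 8 is 778777787787777877778·7787777877877.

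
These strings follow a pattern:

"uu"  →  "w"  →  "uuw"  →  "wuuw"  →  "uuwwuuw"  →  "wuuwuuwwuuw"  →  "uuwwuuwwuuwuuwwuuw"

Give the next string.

wuuwuuwwuuwuuwwuuwwuuwuuwwuuw

Each term (from the third on) is the two preceding terms concatenated in order: term 3 = uu·w = uuw.
The next term joins wuuwuuwwuuw and uuwwuuwwuuwuuwwuuw.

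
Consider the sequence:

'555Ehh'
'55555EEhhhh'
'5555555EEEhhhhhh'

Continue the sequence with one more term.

Each string has the form 5^{2n+1} E^{n} h^{2n} (n = 1, 2, …).
At n = 4 the blocks have lengths 9, 4, 8.

555555555EEEEhhhhhhhh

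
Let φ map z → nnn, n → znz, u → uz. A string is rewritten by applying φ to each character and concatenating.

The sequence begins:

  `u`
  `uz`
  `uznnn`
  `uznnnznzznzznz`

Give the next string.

φ(uznnnznzznzznz) expands symbol-by-symbol to uz nnn znz znz znz nnn znz nnn nnn znz nnn nnn znz nnn; joining the 14 pieces gives the next term.

uznnnznzznzznznnnznznnnnnnznznnnnnnznznnn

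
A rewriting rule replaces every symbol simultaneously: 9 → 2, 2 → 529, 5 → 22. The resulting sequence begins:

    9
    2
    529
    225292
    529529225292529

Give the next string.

225292225292529529225292529225292

Applying the rule to each of the 15 symbols of 529529225292529 gives the pieces 22 529 2 22 529 2 529 529 22 529 2 529 22 529 2, which concatenate to the answer.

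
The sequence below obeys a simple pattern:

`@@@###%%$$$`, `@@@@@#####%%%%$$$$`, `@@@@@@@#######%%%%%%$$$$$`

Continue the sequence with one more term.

The n-th term is 2n+1 @'s then 2n+1 #'s then 2n %'s then n+2 $'s (n = 1, 2, …).
At n = 4 the blocks have lengths 9, 9, 8, 6.

@@@@@@@@@#########%%%%%%%%$$$$$$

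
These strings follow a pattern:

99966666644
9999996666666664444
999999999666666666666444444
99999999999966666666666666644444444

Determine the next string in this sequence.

9999999999999996666666666666666664444444444

Each string has the form 9^{3n} 6^{3n+3} 4^{2n} (n = 1, 2, …).
Setting n = 5 gives 15, 18, 10 characters in each block.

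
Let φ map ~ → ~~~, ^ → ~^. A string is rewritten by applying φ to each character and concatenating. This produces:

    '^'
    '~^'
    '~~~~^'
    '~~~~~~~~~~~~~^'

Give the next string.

Rewriting the 14 symbols of ~~~~~~~~~~~~~^ one by one yields ~~~ ~~~ ~~~ ~~~ ~~~ ~~~ ~~~ ~~~ ~~~ ~~~ ~~~ ~~~ ~~~ ~^; concatenated:

~~~~~~~~~~~~~~~~~~~~~~~~~~~~~~~~~~~~~~~~^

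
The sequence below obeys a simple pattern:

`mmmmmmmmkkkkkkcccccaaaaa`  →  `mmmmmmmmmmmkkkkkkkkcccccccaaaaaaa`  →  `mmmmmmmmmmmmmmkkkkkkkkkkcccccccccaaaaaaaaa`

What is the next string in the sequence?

mmmmmmmmmmmmmmmmmkkkkkkkkkkkkcccccccccccaaaaaaaaaaa

The n-th term is 3n+2 m's then 2n+2 k's then 2n+1 c's then 2n+1 a's, where the shown terms are n = 2, 3, 4.
Setting n = 5 gives 17, 12, 11, 11 characters in each block.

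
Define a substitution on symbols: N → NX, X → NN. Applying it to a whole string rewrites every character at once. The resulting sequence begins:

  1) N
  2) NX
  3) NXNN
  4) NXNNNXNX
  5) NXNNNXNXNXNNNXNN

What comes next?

NXNNNXNXNXNNNXNNNXNNNXNXNXNNNXNX

φ(NXNNNXNXNXNNNXNN) expands symbol-by-symbol to NX NN NX NX NX NN NX NN NX NN NX NX NX NN NX NX; joining the 16 pieces gives the next term.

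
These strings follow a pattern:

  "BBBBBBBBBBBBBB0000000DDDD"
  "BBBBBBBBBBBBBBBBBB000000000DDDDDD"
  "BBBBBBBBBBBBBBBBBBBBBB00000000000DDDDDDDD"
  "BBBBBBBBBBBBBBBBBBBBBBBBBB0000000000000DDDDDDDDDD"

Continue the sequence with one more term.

BBBBBBBBBBBBBBBBBBBBBBBBBBBBBB000000000000000DDDDDDDDDDDD

Each string has the form B^{4n+2} 0^{2n+1} D^{2n-2}, where the shown terms are n = 3, 4, 5, 6.
Setting n = 7 gives 30, 15, 12 characters in each block.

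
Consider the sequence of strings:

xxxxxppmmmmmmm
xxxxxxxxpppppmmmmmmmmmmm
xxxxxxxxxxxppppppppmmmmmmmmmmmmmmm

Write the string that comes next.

Each string has the form x^{3n+2} p^{3n-1} m^{4n+3} (n = 1, 2, …).
Setting n = 4 gives 14, 11, 19 characters in each block.

xxxxxxxxxxxxxxpppppppppppmmmmmmmmmmmmmmmmmmm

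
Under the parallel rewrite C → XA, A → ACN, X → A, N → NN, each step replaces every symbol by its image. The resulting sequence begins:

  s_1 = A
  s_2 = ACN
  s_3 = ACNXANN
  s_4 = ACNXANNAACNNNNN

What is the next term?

Applying the rule to each of the 15 symbols of ACNXANNAACNNNNN gives the pieces ACN XA NN A ACN NN NN ACN ACN XA NN NN NN NN NN, which concatenate to the answer.

ACNXANNAACNNNNNACNACNXANNNNNNNNNN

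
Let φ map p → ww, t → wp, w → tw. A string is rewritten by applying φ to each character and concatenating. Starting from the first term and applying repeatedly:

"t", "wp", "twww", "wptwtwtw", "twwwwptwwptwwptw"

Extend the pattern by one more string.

Applying the rule to each of the 16 symbols of twwwwptwwptwwptw gives the pieces wp tw tw tw tw ww wp tw tw ww wp tw tw ww wp tw, which concatenate to the answer.

wptwtwtwtwwwwptwtwwwwptwtwwwwptw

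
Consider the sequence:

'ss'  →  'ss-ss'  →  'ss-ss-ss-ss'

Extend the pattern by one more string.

s(k+1) = s(k)·-·s(k) — each term doubles the last with '-' between the halves.
So the next term is two copies of ss-ss-ss-ss with '-' between the halves.

ss-ss-ss-ss-ss-ss-ss-ss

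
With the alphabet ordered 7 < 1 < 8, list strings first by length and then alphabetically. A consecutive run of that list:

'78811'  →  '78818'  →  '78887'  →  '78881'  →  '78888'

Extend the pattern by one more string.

17777

Find the rightmost character of 78888 below 8, bump it to the next letter, and reset everything to its right to 7.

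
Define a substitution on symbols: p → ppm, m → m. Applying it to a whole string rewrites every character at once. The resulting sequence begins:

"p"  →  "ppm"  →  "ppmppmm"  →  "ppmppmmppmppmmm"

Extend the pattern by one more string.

Replace each of the 15 characters of ppmppmmppmppmmm in place — ppm ppm m ppm ppm m m ppm ppm m ppm ppm m m m — and concatenate.

ppmppmmppmppmmmppmppmmppmppmmmm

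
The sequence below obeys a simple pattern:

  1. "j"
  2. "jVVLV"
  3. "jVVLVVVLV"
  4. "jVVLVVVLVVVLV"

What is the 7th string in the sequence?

Each term is the previous one with VVLV appended.
From jVVLVVVLVVVLV, 3 further steps: jVVLVVVLVVVLV → jVVLVVVLVVVLVVVLV → jVVLVVVLVVVLVVVLVVVLV → (answer).

jVVLVVVLVVVLVVVLVVVLVVVLV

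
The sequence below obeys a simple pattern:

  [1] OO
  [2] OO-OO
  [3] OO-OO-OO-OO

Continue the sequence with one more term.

s(k+1) = s(k)·-·s(k) — each term doubles the last with '-' between the halves.
One more doubling of OO-OO-OO-OO gives the answer.

OO-OO-OO-OO-OO-OO-OO-OO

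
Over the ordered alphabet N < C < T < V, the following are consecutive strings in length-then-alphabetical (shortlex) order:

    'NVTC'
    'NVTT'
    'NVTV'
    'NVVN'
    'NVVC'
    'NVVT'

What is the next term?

Find the rightmost character of NVVT below V, bump it to the next letter, and reset everything to its right to N.

NVVV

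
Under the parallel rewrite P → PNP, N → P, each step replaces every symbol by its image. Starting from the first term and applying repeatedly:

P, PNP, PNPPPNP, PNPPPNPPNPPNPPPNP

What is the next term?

PNPPPNPPNPPNPPPNPPNPPPNPPNPPPNPPNPPNPPPNP

Applying the rule to each of the 17 symbols of PNPPPNPPNPPNPPPNP gives the pieces PNP P PNP PNP PNP P PNP PNP P PNP PNP P PNP PNP PNP P PNP, which concatenate to the answer.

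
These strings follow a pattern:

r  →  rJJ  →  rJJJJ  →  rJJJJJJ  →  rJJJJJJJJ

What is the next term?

Every step adds JJ to the end: s(k+1) = s(k)·JJ.
So the next term is rJJJJJJJJ·JJ.

rJJJJJJJJJJ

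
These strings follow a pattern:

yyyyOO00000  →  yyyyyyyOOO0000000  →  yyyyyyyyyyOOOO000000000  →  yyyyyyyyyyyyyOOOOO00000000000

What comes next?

Term n consists of 3n-2 y's, followed by n O's, followed by 2n+1 0's, where the shown terms are n = 2, 3, 4, 5.
At n = 6 the blocks have lengths 16, 6, 13.

yyyyyyyyyyyyyyyyOOOOOO0000000000000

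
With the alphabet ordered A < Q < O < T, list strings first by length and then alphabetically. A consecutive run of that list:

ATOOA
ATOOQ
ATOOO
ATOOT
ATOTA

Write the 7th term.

Stepping forward 2 times from ATOTA: ATOTA → ATOTQ, then the target.

ATOTO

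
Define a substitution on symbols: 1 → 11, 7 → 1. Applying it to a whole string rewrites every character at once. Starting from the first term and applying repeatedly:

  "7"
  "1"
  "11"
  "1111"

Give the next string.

Rewriting each symbol of 1111: 1→11, 1→11, 1→11, 1→11, which concatenates to 11 11 11 11.

11111111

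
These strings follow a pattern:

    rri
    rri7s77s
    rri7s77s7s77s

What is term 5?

rri7s77s7s77s7s77s7s77s

Each term is the previous one with 7s77s appended.
From rri7s77s7s77s, 2 further steps: rri7s77s7s77s → rri7s77s7s77s7s77s → (answer).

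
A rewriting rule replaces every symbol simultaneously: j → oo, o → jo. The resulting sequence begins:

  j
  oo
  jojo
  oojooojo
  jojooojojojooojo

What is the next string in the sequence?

oojooojojojooojooojooojojojooojo

φ(jojooojojojooojo) expands symbol-by-symbol to oo jo oo jo jo jo oo jo oo jo oo jo jo jo oo jo; joining the 16 pieces gives the next term.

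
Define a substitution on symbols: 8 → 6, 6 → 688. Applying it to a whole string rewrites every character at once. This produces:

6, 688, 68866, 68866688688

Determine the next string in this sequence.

688666886886886668866

Expanding 68866688688: 6→688, 8→6, 8→6, 6→688, 6→688, 6→688, 8→6, 8→6, 6→688, 8→6, 8→6. Concatenated: 688 6 6 688 688 688 6 6 688 6 6.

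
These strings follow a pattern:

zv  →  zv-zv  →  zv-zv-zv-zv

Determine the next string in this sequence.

Every step duplicates the string with '-' between the halves.
So the next term is two copies of zv-zv-zv-zv with '-' between the halves.

zv-zv-zv-zv-zv-zv-zv-zv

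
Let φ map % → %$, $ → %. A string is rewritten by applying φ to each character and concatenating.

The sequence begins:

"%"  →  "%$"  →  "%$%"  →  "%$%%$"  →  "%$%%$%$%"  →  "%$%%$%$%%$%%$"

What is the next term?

Rewriting the 13 symbols of %$%%$%$%%$%%$ one by one yields %$ % %$ %$ % %$ % %$ %$ % %$ %$ %; concatenated:

%$%%$%$%%$%%$%$%%$%$%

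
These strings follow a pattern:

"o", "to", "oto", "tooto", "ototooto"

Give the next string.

This is a Fibonacci-style word recurrence s(k) = s(k−2)·s(k−1): e.g. o·to = oto.
The next term joins tooto and ototooto.

tootoototooto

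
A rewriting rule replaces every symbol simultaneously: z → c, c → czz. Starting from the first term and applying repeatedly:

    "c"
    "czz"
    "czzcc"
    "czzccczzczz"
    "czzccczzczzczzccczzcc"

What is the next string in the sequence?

φ(czzccczzczzczzccczzcc) expands symbol-by-symbol to czz c c czz czz czz c c czz c c czz c c czz czz czz c c czz czz; joining the 21 pieces gives the next term.

czzccczzczzczzccczzccczzccczzczzczzccczzczz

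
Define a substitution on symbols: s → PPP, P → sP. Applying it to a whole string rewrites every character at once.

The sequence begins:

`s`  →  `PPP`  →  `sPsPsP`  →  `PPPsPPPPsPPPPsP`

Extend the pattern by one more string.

Applying the rule to each of the 15 symbols of PPPsPPPPsPPPPsP gives the pieces sP sP sP PPP sP sP sP sP PPP sP sP sP sP PPP sP, which concatenate to the answer.

sPsPsPPPPsPsPsPsPPPPsPsPsPsPPPPsP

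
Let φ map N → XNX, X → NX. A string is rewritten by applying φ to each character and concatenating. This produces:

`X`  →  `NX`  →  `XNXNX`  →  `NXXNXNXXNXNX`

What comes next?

XNXNXNXXNXNXXNXNXNXXNXNXXNXNX

Rewriting each symbol of NXXNXNXXNXNX: N→XNX, X→NX, X→NX, N→XNX, X→NX, N→XNX, X→NX, X→NX, N→XNX, X→NX, N→XNX, X→NX, which concatenates to XNX NX NX XNX NX XNX NX NX XNX NX XNX NX.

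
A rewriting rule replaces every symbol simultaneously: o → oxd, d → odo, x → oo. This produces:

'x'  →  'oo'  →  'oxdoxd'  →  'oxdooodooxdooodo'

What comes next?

Rewriting the 16 symbols of oxdooodooxdooodo one by one yields oxd oo odo oxd oxd oxd odo oxd oxd oo odo oxd oxd oxd odo oxd; concatenated:

oxdooodooxdoxdoxdodooxdoxdooodooxdoxdoxdodooxd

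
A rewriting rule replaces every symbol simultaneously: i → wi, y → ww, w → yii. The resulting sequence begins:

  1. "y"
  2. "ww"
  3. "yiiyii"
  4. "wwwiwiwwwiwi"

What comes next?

yiiyiiyiiwiyiiwiyiiyiiyiiwiyiiwi

Rewriting each symbol of wwwiwiwwwiwi: w→yii, w→yii, w→yii, i→wi, w→yii, i→wi, w→yii, w→yii, w→yii, i→wi, w→yii, i→wi, which concatenates to yii yii yii wi yii wi yii yii yii wi yii wi.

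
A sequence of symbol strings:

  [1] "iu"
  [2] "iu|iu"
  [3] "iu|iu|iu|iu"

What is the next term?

s(k+1) = s(k)·|·s(k) — each term doubles the last with '|' between the halves.
Doubling iu|iu|iu|iu with '|' between the halves:

iu|iu|iu|iu|iu|iu|iu|iu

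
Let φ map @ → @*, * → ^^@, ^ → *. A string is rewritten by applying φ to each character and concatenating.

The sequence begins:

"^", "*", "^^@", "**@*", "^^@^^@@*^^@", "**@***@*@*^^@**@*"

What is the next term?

Rewriting the 17 symbols of **@***@*@*^^@**@* one by one yields ^^@ ^^@ @* ^^@ ^^@ ^^@ @* ^^@ @* ^^@ * * @* ^^@ ^^@ @* ^^@; concatenated:

^^@^^@@*^^@^^@^^@@*^^@@*^^@**@*^^@^^@@*^^@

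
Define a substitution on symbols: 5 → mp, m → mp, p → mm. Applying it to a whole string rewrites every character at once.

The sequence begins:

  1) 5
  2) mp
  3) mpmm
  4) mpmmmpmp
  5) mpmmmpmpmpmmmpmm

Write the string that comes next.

φ(mpmmmpmpmpmmmpmm) expands symbol-by-symbol to mp mm mp mp mp mm mp mm mp mm mp mp mp mm mp mp; joining the 16 pieces gives the next term.

mpmmmpmpmpmmmpmmmpmmmpmpmpmmmpmp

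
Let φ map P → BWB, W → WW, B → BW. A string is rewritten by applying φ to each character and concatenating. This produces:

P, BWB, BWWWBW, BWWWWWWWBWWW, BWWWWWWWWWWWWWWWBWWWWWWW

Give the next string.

BWWWWWWWWWWWWWWWWWWWWWWWWWWWWWWWBWWWWWWWWWWWWWWW

Applying the rule to each of the 24 symbols of BWWWWWWWWWWWWWWWBWWWWWWW gives the pieces BW WW WW WW WW WW WW WW WW WW WW WW WW WW WW WW BW WW WW WW WW WW WW WW, which concatenate to the answer.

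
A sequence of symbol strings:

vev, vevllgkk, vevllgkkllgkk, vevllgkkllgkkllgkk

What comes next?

Each term is the previous one with llgkk appended.
So the next term is vevllgkkllgkkllgkk·llgkk.

vevllgkkllgkkllgkkllgkk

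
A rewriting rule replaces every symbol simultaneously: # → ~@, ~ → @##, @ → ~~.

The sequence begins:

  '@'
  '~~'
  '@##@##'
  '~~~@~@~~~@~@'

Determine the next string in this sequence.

@##@##@##~~@##~~@##@##@##~~@##~~

Rewriting each symbol of ~~~@~@~~~@~@: ~→@##, ~→@##, ~→@##, @→~~, ~→@##, @→~~, ~→@##, ~→@##, ~→@##, @→~~, ~→@##, @→~~, which concatenates to @## @## @## ~~ @## ~~ @## @## @## ~~ @## ~~.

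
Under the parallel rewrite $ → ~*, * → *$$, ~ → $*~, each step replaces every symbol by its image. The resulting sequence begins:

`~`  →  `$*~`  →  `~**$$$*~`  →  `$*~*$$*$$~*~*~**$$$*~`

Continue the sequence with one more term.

φ($*~*$$*$$~*~*~**$$$*~) expands symbol-by-symbol to ~* *$$ $*~ *$$ ~* ~* *$$ ~* ~* $*~ *$$ $*~ *$$ $*~ *$$ *$$ ~* ~* ~* *$$ $*~; joining the 21 pieces gives the next term.

~**$$$*~*$$~*~**$$~*~*$*~*$$$*~*$$$*~*$$*$$~*~*~**$$$*~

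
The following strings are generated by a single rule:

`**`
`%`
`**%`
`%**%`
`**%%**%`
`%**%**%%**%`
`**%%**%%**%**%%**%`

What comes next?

This is a Fibonacci-style word recurrence s(k) = s(k−2)·s(k−1): e.g. **·% = **%.
So term 8 is %**%**%%**%·**%%**%%**%**%%**%.

%**%**%%**%**%%**%%**%**%%**%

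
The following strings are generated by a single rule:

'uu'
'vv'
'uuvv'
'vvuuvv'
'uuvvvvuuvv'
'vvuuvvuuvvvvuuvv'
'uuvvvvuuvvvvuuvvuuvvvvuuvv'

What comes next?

vvuuvvuuvvvvuuvvuuvvvvuuvvvvuuvvuuvvvvuuvv

Each term (from the third on) is the two preceding terms concatenated in order: term 3 = uu·vv = uuvv.
Continuing: vvuuvvuuvvvvuuvv · uuvvvvuuvvvvuuvvuuvvvvuuvv gives term 8.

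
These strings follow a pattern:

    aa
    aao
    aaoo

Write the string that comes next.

Every step adds o to the end: s(k+1) = s(k)·o.
Applying this once more to aaoo:

aaooo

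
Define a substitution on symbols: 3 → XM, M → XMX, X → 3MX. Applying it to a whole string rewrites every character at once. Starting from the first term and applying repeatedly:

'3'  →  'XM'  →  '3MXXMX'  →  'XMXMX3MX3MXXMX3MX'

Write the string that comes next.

Rewriting the 17 symbols of XMXMX3MX3MXXMX3MX one by one yields 3MX XMX 3MX XMX 3MX XM XMX 3MX XM XMX 3MX 3MX XMX 3MX XM XMX 3MX; concatenated:

3MXXMX3MXXMX3MXXMXMX3MXXMXMX3MX3MXXMX3MXXMXMX3MX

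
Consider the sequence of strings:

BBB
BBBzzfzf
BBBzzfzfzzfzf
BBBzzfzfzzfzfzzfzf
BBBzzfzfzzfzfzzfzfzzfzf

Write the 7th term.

Each term is the previous one with zzfzf appended.
From BBBzzfzfzzfzfzzfzfzzfzf, 2 further steps: BBBzzfzfzzfzfzzfzfzzfzf → BBBzzfzfzzfzfzzfzfzzfzfzzfzf → (answer).

BBBzzfzfzzfzfzzfzfzzfzfzzfzfzzfzf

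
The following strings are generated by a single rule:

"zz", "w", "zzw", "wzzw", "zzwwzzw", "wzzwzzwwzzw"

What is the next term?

zzwwzzwwzzwzzwwzzw

Each term (from the third on) is the two preceding terms concatenated in order: term 3 = zz·w = zzw.
The next term joins zzwwzzw and wzzwzzwwzzw.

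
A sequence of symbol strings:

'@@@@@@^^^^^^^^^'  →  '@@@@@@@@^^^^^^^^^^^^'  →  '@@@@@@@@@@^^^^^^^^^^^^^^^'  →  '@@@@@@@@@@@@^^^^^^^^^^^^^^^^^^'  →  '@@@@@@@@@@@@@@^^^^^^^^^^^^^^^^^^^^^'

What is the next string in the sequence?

The n-th term is 2n @'s then 3n ^'s, where the shown terms are n = 3, 4, 5, 6, 7.
At n = 8 the blocks have lengths 16, 24.

@@@@@@@@@@@@@@@@^^^^^^^^^^^^^^^^^^^^^^^^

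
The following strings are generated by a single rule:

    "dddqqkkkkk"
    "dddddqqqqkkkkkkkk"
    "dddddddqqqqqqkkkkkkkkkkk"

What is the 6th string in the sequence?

Each string has the form d^{2n+1} q^{2n} k^{3n+2} (n = 1, 2, …).
For term 6, n = 6, so the run lengths are 13, 12, 20.

dddddddddddddqqqqqqqqqqqqkkkkkkkkkkkkkkkkkkkk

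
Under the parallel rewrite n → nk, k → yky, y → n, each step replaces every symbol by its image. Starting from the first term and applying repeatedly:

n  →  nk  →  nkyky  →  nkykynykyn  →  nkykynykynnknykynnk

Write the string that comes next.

Applying the rule to each of the 19 symbols of nkykynykynnknykynnk gives the pieces nk yky n yky n nk n yky n nk nk yky nk n yky n nk nk yky, which concatenate to the answer.

nkykynykynnknykynnknkykynknykynnknkyky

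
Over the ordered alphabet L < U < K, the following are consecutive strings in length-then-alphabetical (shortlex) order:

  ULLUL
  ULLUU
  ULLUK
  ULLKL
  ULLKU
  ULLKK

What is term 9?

Continuing the enumeration 3 steps past ULLKK: ULLKK → ULULL → ULULU → (answer).

ULULK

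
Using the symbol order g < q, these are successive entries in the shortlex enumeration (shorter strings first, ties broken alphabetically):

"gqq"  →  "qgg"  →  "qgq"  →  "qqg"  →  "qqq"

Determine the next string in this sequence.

qqq is the last string of length 3, so the next is the first of length 4: g repeated 4 times.

gggg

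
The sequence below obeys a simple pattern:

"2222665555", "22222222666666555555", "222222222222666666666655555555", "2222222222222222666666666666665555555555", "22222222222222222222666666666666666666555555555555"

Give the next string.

222222222222222222222222666666666666666666666655555555555555

Reading off run lengths: 2 runs 4, 8, 12, 16, 20; 6 runs 2, 6, 10, 14, 18; 5 runs 4, 6, 8, 10, 12 — each is linear in n (n = 1, 2, …).
At n = 6 the blocks have lengths 24, 22, 14.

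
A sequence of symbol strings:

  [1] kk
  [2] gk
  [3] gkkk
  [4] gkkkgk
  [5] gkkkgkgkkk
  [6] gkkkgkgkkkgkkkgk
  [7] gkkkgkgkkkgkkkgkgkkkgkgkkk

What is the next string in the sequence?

gkkkgkgkkkgkkkgkgkkkgkgkkkgkkkgkgkkkgkkkgk

This is a Fibonacci-style word recurrence s(k) = s(k−1)·s(k−2): e.g. gk·kk = gkkk.
Continuing: gkkkgkgkkkgkkkgkgkkkgkgkkk · gkkkgkgkkkgkkkgk gives term 8.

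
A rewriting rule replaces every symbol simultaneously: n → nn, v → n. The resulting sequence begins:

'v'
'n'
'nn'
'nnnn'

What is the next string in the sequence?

nnnnnnnn

Apply φ to nnnn symbol by symbol: n→nn, n→nn, n→nn, n→nn; joined: nn nn nn nn.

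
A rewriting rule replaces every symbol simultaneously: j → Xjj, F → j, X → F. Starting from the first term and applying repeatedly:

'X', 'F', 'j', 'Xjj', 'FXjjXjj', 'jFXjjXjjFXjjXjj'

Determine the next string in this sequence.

XjjjFXjjXjjFXjjXjjjFXjjXjjFXjjXjj

φ(jFXjjXjjFXjjXjj) expands symbol-by-symbol to Xjj j F Xjj Xjj F Xjj Xjj j F Xjj Xjj F Xjj Xjj; joining the 15 pieces gives the next term.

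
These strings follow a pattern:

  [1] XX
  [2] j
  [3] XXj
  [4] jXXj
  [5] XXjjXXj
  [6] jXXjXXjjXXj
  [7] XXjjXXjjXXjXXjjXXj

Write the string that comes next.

jXXjXXjjXXjXXjjXXjjXXjXXjjXXj

From term 3 onward, concatenate the second-to-last term with the last: XX·j = XXj, j·XXj = jXXj, …
So term 8 is jXXjXXjjXXj·XXjjXXjjXXjXXjjXXj.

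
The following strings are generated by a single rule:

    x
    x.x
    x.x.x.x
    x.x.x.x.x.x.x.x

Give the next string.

s(k+1) = s(k)·.·s(k) — each term doubles the last with '.' between the halves.
Doubling x.x.x.x.x.x.x.x with '.' between the halves:

x.x.x.x.x.x.x.x.x.x.x.x.x.x.x.x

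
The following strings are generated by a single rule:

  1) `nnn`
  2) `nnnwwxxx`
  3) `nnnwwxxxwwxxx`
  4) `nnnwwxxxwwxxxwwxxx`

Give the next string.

Each term is the previous one with wwxxx appended.
Applying this once more to nnnwwxxxwwxxxwwxxx:

nnnwwxxxwwxxxwwxxxwwxxx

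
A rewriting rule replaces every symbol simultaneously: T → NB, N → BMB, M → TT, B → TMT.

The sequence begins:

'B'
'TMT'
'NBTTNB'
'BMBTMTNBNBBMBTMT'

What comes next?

φ(BMBTMTNBNBBMBTMT) expands symbol-by-symbol to TMT TT TMT NB TT NB BMB TMT BMB TMT TMT TT TMT NB TT NB; joining the 16 pieces gives the next term.

TMTTTTMTNBTTNBBMBTMTBMBTMTTMTTTTMTNBTTNB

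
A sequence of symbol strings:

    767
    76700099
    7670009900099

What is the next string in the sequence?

767000990009900099

Every step adds 00099 to the end: s(k+1) = s(k)·00099.
So the next term is 7670009900099·00099.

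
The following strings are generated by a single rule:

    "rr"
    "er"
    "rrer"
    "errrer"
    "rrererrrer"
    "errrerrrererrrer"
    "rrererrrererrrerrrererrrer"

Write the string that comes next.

errrerrrererrrerrrererrrererrrerrrererrrer

This is a Fibonacci-style word recurrence s(k) = s(k−2)·s(k−1): e.g. rr·er = rrer.
So term 8 is errrerrrererrrer·rrererrrererrrerrrererrrer.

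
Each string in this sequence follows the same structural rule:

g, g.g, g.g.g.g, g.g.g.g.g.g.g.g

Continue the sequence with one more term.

g.g.g.g.g.g.g.g.g.g.g.g.g.g.g.g

Every step duplicates the string with '.' between the halves.
One more doubling of g.g.g.g.g.g.g.g gives the answer.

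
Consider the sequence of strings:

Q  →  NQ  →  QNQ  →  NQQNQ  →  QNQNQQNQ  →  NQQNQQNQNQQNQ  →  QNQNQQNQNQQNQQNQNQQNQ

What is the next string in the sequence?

NQQNQQNQNQQNQQNQNQQNQNQQNQQNQNQQNQ

From term 3 onward, concatenate the second-to-last term with the last: Q·NQ = QNQ, NQ·QNQ = NQQNQ, …
The next term joins NQQNQQNQNQQNQ and QNQNQQNQNQQNQQNQNQQNQ.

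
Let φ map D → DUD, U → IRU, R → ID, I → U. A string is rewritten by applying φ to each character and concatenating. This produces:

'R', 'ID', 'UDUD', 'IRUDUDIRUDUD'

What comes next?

UIDIRUDUDIRUDUDUIDIRUDUDIRUDUD

Apply φ to IRUDUDIRUDUD symbol by symbol: I→U, R→ID, U→IRU, D→DUD, U→IRU, D→DUD, I→U, R→ID, U→IRU, D→DUD, U→IRU, D→DUD; joined: U ID IRU DUD IRU DUD U ID IRU DUD IRU DUD.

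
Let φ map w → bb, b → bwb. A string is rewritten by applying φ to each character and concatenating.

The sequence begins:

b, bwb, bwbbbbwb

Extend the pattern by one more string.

bwbbbbwbbwbbwbbwbbbbwb

Expanding bwbbbbwb: b→bwb, w→bb, b→bwb, b→bwb, b→bwb, b→bwb, w→bb, b→bwb. Concatenated: bwb bb bwb bwb bwb bwb bb bwb.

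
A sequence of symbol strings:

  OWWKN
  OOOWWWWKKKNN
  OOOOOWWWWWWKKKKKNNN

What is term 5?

OOOOOOOOOWWWWWWWWWWKKKKKKKKKNNNNN

The n-th term is 2n-1 O's then 2n W's then 2n-1 K's then n N's (n = 1, 2, …).
For term 5, n = 5, so the run lengths are 9, 10, 9, 5.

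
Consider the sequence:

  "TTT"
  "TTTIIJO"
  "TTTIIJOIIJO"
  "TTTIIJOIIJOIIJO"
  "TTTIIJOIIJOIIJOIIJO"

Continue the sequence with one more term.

Each term is the previous one with IIJO appended.
One more step from TTTIIJOIIJOIIJOIIJO gives the answer.

TTTIIJOIIJOIIJOIIJOIIJO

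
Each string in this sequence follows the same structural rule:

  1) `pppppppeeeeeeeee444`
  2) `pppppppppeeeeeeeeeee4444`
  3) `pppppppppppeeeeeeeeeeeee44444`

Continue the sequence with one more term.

Each string has the form p^{2n+1} e^{2n+3} 4^{n}, where the shown terms are n = 3, 4, 5.
Setting n = 6 gives 13, 15, 6 characters in each block.

pppppppppppppeeeeeeeeeeeeeee444444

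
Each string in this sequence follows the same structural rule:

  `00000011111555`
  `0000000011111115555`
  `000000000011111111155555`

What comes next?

00000000000011111111111555555

Each string has the form 0^{2n+2} 1^{2n+1} 5^{n+1}, where the shown terms are n = 2, 3, 4.
Setting n = 5 gives 12, 11, 6 characters in each block.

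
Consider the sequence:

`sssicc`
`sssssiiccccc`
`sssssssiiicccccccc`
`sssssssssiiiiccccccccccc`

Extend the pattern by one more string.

Reading off run lengths: s runs 3, 5, 7, 9; i runs 1, 2, 3, 4; c runs 2, 5, 8, 11 — each is linear in n (n = 1, 2, …).
For the next term, n = 5, so the run lengths are 11, 5, 14.

sssssssssssiiiiicccccccccccccc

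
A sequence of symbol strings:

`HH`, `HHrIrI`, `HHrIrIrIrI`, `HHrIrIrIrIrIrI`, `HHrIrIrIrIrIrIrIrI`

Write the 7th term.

HHrIrIrIrIrIrIrIrIrIrIrIrI

The strings grow by a fixed suffix rIrI each time.
From HHrIrIrIrIrIrIrIrI, 2 further steps: HHrIrIrIrIrIrIrIrI → HHrIrIrIrIrIrIrIrIrIrI → (answer).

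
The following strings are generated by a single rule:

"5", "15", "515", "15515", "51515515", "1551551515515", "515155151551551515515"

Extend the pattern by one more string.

From term 3 onward, concatenate the second-to-last term with the last: 5·15 = 515, 15·515 = 15515, …
So term 8 is 1551551515515·515155151551551515515.

1551551515515515155151551551515515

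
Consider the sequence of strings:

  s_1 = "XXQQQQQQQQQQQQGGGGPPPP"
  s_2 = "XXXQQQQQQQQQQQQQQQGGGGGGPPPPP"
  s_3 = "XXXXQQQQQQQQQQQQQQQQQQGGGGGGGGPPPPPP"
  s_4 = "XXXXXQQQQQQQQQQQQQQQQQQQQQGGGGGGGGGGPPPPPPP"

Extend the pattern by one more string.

XXXXXXQQQQQQQQQQQQQQQQQQQQQQQQGGGGGGGGGGGGPPPPPPPP

Each string has the form X^{n-1} Q^{3n+3} G^{2n-2} P^{n+1}, where the shown terms are n = 3, 4, 5, 6.
At n = 7 the blocks have lengths 6, 24, 12, 8.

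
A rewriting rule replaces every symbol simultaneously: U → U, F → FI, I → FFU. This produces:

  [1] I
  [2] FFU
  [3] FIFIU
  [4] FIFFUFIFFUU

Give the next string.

Rewriting each symbol of FIFFUFIFFUU: F→FI, I→FFU, F→FI, F→FI, U→U, F→FI, I→FFU, F→FI, F→FI, U→U, U→U, which concatenates to FI FFU FI FI U FI FFU FI FI U U.

FIFFUFIFIUFIFFUFIFIUU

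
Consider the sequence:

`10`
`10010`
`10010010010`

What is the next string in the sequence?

10010010010010010010010

Each string is two copies of the previous one joined by '0'.
So the next term is two copies of 10010010010 with '0' between the halves.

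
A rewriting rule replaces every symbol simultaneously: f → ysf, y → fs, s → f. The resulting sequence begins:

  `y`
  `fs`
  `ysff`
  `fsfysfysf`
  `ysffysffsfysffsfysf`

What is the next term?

Rewriting the 19 symbols of ysffysffsfysffsfysf one by one yields fs f ysf ysf fs f ysf ysf f ysf fs f ysf ysf f ysf fs f ysf; concatenated:

fsfysfysffsfysfysffysffsfysfysffysffsfysf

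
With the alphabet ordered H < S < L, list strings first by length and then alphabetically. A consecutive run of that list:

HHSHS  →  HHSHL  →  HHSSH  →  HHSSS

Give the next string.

HHSSL

Treat HHSSS as a base-3 numeral over the given alphabet and add one, carrying through any trailing L's.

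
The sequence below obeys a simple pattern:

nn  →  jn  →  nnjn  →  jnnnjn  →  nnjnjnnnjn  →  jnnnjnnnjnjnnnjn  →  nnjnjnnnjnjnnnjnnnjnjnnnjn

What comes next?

This is a Fibonacci-style word recurrence s(k) = s(k−2)·s(k−1): e.g. nn·jn = nnjn.
The next term joins jnnnjnnnjnjnnnjn and nnjnjnnnjnjnnnjnnnjnjnnnjn.

jnnnjnnnjnjnnnjnnnjnjnnnjnjnnnjnnnjnjnnnjn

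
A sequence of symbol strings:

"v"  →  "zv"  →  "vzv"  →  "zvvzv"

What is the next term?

This is a Fibonacci-style word recurrence s(k) = s(k−2)·s(k−1): e.g. v·zv = vzv.
The next term joins vzv and zvvzv.

vzvzvvzv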